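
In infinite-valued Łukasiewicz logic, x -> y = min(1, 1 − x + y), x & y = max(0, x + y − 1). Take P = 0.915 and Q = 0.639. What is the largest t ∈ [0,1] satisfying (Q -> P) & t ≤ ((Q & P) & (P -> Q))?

0.278

Q -> P = min(1, 1 − 0.639 + 0.915) = min(1, 1.276) = 1.000
So the left factor is Q -> P = 1.000.
Q & P = max(0, 0.639 + 0.915 − 1) = max(0, 0.554) = 0.554
P -> Q = min(1, 1 − 0.915 + 0.639) = min(1, 0.724) = 0.724
(Q & P) & (P -> Q) = max(0, 0.554 + 0.724 − 1) = max(0, 0.278) = 0.278
So the right-hand bound is (Q & P) & (P -> Q) = 0.278.
The residuum of the Łukasiewicz t-norm gives the supremum: min(1, 1 − 1.000 + 0.278).
1 − 1.000 + 0.278 = 0.278, so t = min(1, 0.278) = 0.278.
Check: 1.000 & 0.278 = max(0, 0.278) = 0.278 ≤ 0.278.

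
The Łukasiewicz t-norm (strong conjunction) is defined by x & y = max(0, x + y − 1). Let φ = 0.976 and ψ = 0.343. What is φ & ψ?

φ & ψ = max(0, 0.976 + 0.343 − 1) = max(0, 0.319) = 0.319
For comparison, the Gödel (minimum) t-norm min(x, y) would give 0.343.

0.319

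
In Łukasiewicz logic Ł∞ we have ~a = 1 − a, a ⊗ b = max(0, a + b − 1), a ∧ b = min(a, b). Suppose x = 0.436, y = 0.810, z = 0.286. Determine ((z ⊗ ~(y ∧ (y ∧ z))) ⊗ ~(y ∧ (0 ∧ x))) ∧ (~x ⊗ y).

y ∧ z = min(0.810, 0.286) = 0.286
y ∧ (y ∧ z) = min(0.810, 0.286) = 0.286
~(y ∧ (y ∧ z)) = 1 − 0.286 = 0.714
z ⊗ ~(y ∧ (y ∧ z)) = max(0, 0.286 + 0.714 − 1) = max(0, 0.000) = 0.000
0 ∧ x = min(0.000, 0.436) = 0.000
y ∧ (0 ∧ x) = min(0.810, 0.000) = 0.000
~(y ∧ (0 ∧ x)) = 1 − 0.000 = 1.000
(z ⊗ ~(y ∧ (y ∧ z))) ⊗ ~(y ∧ (0 ∧ x)) = max(0, 0.000 + 1.000 − 1) = max(0, 0.000) = 0.000
~x = 1 − 0.436 = 0.564
~x ⊗ y = max(0, 0.564 + 0.810 − 1) = max(0, 0.374) = 0.374
((z ⊗ ~(y ∧ (y ∧ z))) ⊗ ~(y ∧ (0 ∧ x))) ∧ (~x ⊗ y) = min(0.000, 0.374) = 0.000

0.000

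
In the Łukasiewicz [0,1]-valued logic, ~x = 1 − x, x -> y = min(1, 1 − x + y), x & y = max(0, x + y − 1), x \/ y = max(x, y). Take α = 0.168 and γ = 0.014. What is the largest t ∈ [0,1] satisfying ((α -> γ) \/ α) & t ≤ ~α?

α -> γ = min(1, 1 − 0.168 + 0.014) = min(1, 0.846) = 0.846
(α -> γ) \/ α = max(0.846, 0.168) = 0.846
So the left factor is (α -> γ) \/ α = 0.846.
~α = 1 − 0.168 = 0.832
So the right-hand bound is ~α = 0.832.
The residuum of the Łukasiewicz t-norm gives the supremum: min(1, 1 − 0.846 + 0.832).
1 − 0.846 + 0.832 = 0.986, so t = min(1, 0.986) = 0.986.
Check: 0.846 & 0.986 = max(0, 0.832) = 0.832 ≤ 0.832.

0.986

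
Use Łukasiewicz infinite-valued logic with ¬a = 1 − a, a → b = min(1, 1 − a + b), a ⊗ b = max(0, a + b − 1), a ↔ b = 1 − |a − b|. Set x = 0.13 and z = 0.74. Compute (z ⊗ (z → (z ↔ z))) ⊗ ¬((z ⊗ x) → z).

z ↔ z = 1 − |0.74 − 0.74| = 1 − 0.00 = 1.00
z → (z ↔ z) = min(1, 1 − 0.74 + 1.00) = min(1, 1.26) = 1.00
z ⊗ (z → (z ↔ z)) = max(0, 0.74 + 1.00 − 1) = max(0, 0.74) = 0.74
z ⊗ x = max(0, 0.74 + 0.13 − 1) = max(0, -0.13) = 0.00
(z ⊗ x) → z = min(1, 1 − 0.00 + 0.74) = min(1, 1.74) = 1.00
¬((z ⊗ x) → z) = 1 − 1.00 = 0.00
(z ⊗ (z → (z ↔ z))) ⊗ ¬((z ⊗ x) → z) = max(0, 0.74 + 0.00 − 1) = max(0, -0.26) = 0.00

0.00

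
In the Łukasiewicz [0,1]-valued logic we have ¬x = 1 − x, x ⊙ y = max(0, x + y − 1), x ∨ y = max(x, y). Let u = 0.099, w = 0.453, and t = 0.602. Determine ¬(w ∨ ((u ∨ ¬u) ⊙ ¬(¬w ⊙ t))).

¬u = 1 − 0.099 = 0.901
u ∨ ¬u = max(0.099, 0.901) = 0.901
¬w = 1 − 0.453 = 0.547
¬w ⊙ t = max(0, 0.547 + 0.602 − 1) = max(0, 0.149) = 0.149
¬(¬w ⊙ t) = 1 − 0.149 = 0.851
(u ∨ ¬u) ⊙ ¬(¬w ⊙ t) = max(0, 0.901 + 0.851 − 1) = max(0, 0.752) = 0.752
w ∨ ((u ∨ ¬u) ⊙ ¬(¬w ⊙ t)) = max(0.453, 0.752) = 0.752
¬(w ∨ ((u ∨ ¬u) ⊙ ¬(¬w ⊙ t))) = 1 − 0.752 = 0.248

0.248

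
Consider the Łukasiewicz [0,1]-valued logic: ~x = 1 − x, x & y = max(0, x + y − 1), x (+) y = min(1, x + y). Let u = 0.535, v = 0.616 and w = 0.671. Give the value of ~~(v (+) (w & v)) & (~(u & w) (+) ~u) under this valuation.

w & v = max(0, 0.671 + 0.616 − 1) = max(0, 0.287) = 0.287
v (+) (w & v) = min(1, 0.616 + 0.287) = min(1, 0.903) = 0.903
~(v (+) (w & v)) = 1 − 0.903 = 0.097
~~(v (+) (w & v)) = 1 − 0.097 = 0.903
u & w = max(0, 0.535 + 0.671 − 1) = max(0, 0.206) = 0.206
~(u & w) = 1 − 0.206 = 0.794
~u = 1 − 0.535 = 0.465
~(u & w) (+) ~u = min(1, 0.794 + 0.465) = min(1, 1.259) = 1.000
~~(v (+) (w & v)) & (~(u & w) (+) ~u) = max(0, 0.903 + 1.000 − 1) = max(0, 0.903) = 0.903

0.903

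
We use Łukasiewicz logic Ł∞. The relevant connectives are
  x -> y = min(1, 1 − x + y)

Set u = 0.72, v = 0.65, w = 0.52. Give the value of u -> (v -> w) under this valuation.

v -> w = min(1, 1 − 0.65 + 0.52) = min(1, 0.87) = 0.87
u -> (v -> w) = min(1, 1 − 0.72 + 0.87) = min(1, 1.15) = 1.00

1.00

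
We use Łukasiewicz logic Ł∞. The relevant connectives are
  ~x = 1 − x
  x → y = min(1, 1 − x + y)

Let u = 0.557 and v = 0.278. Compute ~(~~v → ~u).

0.000

~v = 1 − 0.278 = 0.722
~~v = 1 − 0.722 = 0.278
~u = 1 − 0.557 = 0.443
~~v → ~u = min(1, 1 − 0.278 + 0.443) = min(1, 1.165) = 1.000
~(~~v → ~u) = 1 − 1.000 = 0.000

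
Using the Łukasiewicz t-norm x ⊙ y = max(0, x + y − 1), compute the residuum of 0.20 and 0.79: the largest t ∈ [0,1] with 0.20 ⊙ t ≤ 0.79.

The residuum of the Łukasiewicz t-norm gives the supremum: min(1, 1 − 0.20 + 0.79).
1 − 0.20 + 0.79 = 1.59, so t = min(1, 1.59) = 1.00.
Check: 0.20 ⊙ 1.00 = max(0, 0.20) = 0.20 ≤ 0.79.

1.00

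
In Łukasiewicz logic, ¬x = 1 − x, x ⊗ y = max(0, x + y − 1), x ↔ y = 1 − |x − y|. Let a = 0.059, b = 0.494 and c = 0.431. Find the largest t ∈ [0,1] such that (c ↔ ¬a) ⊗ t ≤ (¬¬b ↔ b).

¬a = 1 − 0.059 = 0.941
c ↔ ¬a = 1 − |0.431 − 0.941| = 1 − 0.510 = 0.490
So the left factor is c ↔ ¬a = 0.490.
¬b = 1 − 0.494 = 0.506
¬¬b = 1 − 0.506 = 0.494
¬¬b ↔ b = 1 − |0.494 − 0.494| = 1 − 0.000 = 1.000
So the right-hand bound is ¬¬b ↔ b = 1.000.
The residuum of the Łukasiewicz t-norm gives the supremum: min(1, 1 − 0.490 + 1.000).
1 − 0.490 + 1.000 = 1.510, so t = min(1, 1.510) = 1.000.
Check: 0.490 ⊗ 1.000 = max(0, 0.490) = 0.490 ≤ 1.000.

1.000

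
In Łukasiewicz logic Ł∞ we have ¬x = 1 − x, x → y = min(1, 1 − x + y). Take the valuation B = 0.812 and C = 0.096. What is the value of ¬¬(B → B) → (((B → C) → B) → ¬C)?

B → B = min(1, 1 − 0.812 + 0.812) = min(1, 1.000) = 1.000
¬(B → B) = 1 − 1.000 = 0.000
¬¬(B → B) = 1 − 0.000 = 1.000
B → C = min(1, 1 − 0.812 + 0.096) = min(1, 0.284) = 0.284
(B → C) → B = min(1, 1 − 0.284 + 0.812) = min(1, 1.528) = 1.000
¬C = 1 − 0.096 = 0.904
((B → C) → B) → ¬C = min(1, 1 − 1.000 + 0.904) = min(1, 0.904) = 0.904
¬¬(B → B) → (((B → C) → B) → ¬C) = min(1, 1 − 1.000 + 0.904) = min(1, 0.904) = 0.904

0.904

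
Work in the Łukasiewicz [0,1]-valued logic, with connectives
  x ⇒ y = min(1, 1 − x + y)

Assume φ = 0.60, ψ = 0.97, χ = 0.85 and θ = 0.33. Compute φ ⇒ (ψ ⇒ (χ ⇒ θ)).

0.91

χ ⇒ θ = min(1, 1 − 0.85 + 0.33) = min(1, 0.48) = 0.48
ψ ⇒ (χ ⇒ θ) = min(1, 1 − 0.97 + 0.48) = min(1, 0.51) = 0.51
φ ⇒ (ψ ⇒ (χ ⇒ θ)) = min(1, 1 − 0.60 + 0.51) = min(1, 0.91) = 0.91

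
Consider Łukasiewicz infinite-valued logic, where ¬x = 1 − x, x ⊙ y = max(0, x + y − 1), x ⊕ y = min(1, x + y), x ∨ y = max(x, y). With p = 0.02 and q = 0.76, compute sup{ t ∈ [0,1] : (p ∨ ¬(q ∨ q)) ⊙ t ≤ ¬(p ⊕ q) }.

0.98

q ∨ q = max(0.76, 0.76) = 0.76
¬(q ∨ q) = 1 − 0.76 = 0.24
p ∨ ¬(q ∨ q) = max(0.02, 0.24) = 0.24
So the left factor is p ∨ ¬(q ∨ q) = 0.24.
p ⊕ q = min(1, 0.02 + 0.76) = min(1, 0.78) = 0.78
¬(p ⊕ q) = 1 − 0.78 = 0.22
So the right-hand bound is ¬(p ⊕ q) = 0.22.
The residuum of the Łukasiewicz t-norm gives the supremum: min(1, 1 − 0.24 + 0.22).
1 − 0.24 + 0.22 = 0.98, so t = min(1, 0.98) = 0.98.
Check: 0.24 ⊙ 0.98 = max(0, 0.22) = 0.22 ≤ 0.22.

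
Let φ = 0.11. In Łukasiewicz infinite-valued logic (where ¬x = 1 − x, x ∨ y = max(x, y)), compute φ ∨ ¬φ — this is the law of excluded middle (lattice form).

¬φ = 1 − 0.11 = 0.89
φ ∨ ¬φ = max(0.11, 0.89) = 0.89
(The value 0.89 < 1 shows this instance is not satisfied; not a Ł∞-tautology — its value is max(a, 1−a).)

0.89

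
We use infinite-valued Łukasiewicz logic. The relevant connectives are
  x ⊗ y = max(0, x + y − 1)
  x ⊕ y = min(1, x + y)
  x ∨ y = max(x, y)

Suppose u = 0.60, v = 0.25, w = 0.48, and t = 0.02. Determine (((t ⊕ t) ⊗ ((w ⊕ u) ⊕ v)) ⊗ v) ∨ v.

0.25

t ⊕ t = min(1, 0.02 + 0.02) = min(1, 0.04) = 0.04
w ⊕ u = min(1, 0.48 + 0.60) = min(1, 1.08) = 1.00
(w ⊕ u) ⊕ v = min(1, 1.00 + 0.25) = min(1, 1.25) = 1.00
(t ⊕ t) ⊗ ((w ⊕ u) ⊕ v) = max(0, 0.04 + 1.00 − 1) = max(0, 0.04) = 0.04
((t ⊕ t) ⊗ ((w ⊕ u) ⊕ v)) ⊗ v = max(0, 0.04 + 0.25 − 1) = max(0, -0.71) = 0.00
(((t ⊕ t) ⊗ ((w ⊕ u) ⊕ v)) ⊗ v) ∨ v = max(0.00, 0.25) = 0.25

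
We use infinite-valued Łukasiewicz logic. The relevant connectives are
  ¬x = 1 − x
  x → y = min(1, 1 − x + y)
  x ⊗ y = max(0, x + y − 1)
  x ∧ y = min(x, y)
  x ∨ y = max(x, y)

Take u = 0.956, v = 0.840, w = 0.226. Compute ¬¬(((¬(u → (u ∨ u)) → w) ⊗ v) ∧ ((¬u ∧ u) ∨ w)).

0.226

u ∨ u = max(0.956, 0.956) = 0.956
u → (u ∨ u) = min(1, 1 − 0.956 + 0.956) = min(1, 1.000) = 1.000
¬(u → (u ∨ u)) = 1 − 1.000 = 0.000
¬(u → (u ∨ u)) → w = min(1, 1 − 0.000 + 0.226) = min(1, 1.226) = 1.000
(¬(u → (u ∨ u)) → w) ⊗ v = max(0, 1.000 + 0.840 − 1) = max(0, 0.840) = 0.840
¬u = 1 − 0.956 = 0.044
¬u ∧ u = min(0.044, 0.956) = 0.044
(¬u ∧ u) ∨ w = max(0.044, 0.226) = 0.226
((¬(u → (u ∨ u)) → w) ⊗ v) ∧ ((¬u ∧ u) ∨ w) = min(0.840, 0.226) = 0.226
¬(((¬(u → (u ∨ u)) → w) ⊗ v) ∧ ((¬u ∧ u) ∨ w)) = 1 − 0.226 = 0.774
¬¬(((¬(u → (u ∨ u)) → w) ⊗ v) ∧ ((¬u ∧ u) ∨ w)) = 1 − 0.774 = 0.226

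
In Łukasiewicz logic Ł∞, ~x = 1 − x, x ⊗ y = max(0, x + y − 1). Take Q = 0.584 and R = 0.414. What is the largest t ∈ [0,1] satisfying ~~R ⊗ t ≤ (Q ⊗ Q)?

0.754

~R = 1 − 0.414 = 0.586
~~R = 1 − 0.586 = 0.414
So the left factor is ~~R = 0.414.
Q ⊗ Q = max(0, 0.584 + 0.584 − 1) = max(0, 0.168) = 0.168
So the right-hand bound is Q ⊗ Q = 0.168.
The residuum of the Łukasiewicz t-norm gives the supremum: min(1, 1 − 0.414 + 0.168).
1 − 0.414 + 0.168 = 0.754, so t = min(1, 0.754) = 0.754.
Check: 0.414 ⊗ 0.754 = max(0, 0.168) = 0.168 ≤ 0.168.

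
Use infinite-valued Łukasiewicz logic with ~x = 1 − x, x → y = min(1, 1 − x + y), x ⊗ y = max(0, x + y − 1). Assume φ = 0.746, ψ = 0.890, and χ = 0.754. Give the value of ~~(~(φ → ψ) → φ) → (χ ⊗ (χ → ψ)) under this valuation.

φ → ψ = min(1, 1 − 0.746 + 0.890) = min(1, 1.144) = 1.000
~(φ → ψ) = 1 − 1.000 = 0.000
~(φ → ψ) → φ = min(1, 1 − 0.000 + 0.746) = min(1, 1.746) = 1.000
~(~(φ → ψ) → φ) = 1 − 1.000 = 0.000
~~(~(φ → ψ) → φ) = 1 − 0.000 = 1.000
χ → ψ = min(1, 1 − 0.754 + 0.890) = min(1, 1.136) = 1.000
χ ⊗ (χ → ψ) = max(0, 0.754 + 1.000 − 1) = max(0, 0.754) = 0.754
~~(~(φ → ψ) → φ) → (χ ⊗ (χ → ψ)) = min(1, 1 − 1.000 + 0.754) = min(1, 0.754) = 0.754

0.754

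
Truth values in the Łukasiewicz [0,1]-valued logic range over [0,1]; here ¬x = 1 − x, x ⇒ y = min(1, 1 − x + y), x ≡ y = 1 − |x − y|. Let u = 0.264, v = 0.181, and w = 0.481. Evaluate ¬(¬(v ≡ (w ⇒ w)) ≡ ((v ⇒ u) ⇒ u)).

w ⇒ w = min(1, 1 − 0.481 + 0.481) = min(1, 1.000) = 1.000
v ≡ (w ⇒ w) = 1 − |0.181 − 1.000| = 1 − 0.819 = 0.181
¬(v ≡ (w ⇒ w)) = 1 − 0.181 = 0.819
v ⇒ u = min(1, 1 − 0.181 + 0.264) = min(1, 1.083) = 1.000
(v ⇒ u) ⇒ u = min(1, 1 − 1.000 + 0.264) = min(1, 0.264) = 0.264
¬(v ≡ (w ⇒ w)) ≡ ((v ⇒ u) ⇒ u) = 1 − |0.819 − 0.264| = 1 − 0.555 = 0.445
¬(¬(v ≡ (w ⇒ w)) ≡ ((v ⇒ u) ⇒ u)) = 1 − 0.445 = 0.555

0.555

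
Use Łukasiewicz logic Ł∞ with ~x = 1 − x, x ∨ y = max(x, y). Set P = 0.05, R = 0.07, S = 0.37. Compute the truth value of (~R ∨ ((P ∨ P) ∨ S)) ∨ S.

0.93

~R = 1 − 0.07 = 0.93
P ∨ P = max(0.05, 0.05) = 0.05
(P ∨ P) ∨ S = max(0.05, 0.37) = 0.37
~R ∨ ((P ∨ P) ∨ S) = max(0.93, 0.37) = 0.93
(~R ∨ ((P ∨ P) ∨ S)) ∨ S = max(0.93, 0.37) = 0.93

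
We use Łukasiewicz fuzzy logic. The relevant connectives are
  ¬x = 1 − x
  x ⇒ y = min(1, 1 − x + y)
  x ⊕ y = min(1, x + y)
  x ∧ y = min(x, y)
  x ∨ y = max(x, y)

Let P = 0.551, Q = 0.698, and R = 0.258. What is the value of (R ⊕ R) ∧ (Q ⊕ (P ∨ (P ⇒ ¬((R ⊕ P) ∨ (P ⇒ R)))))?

0.516

R ⊕ R = min(1, 0.258 + 0.258) = min(1, 0.516) = 0.516
R ⊕ P = min(1, 0.258 + 0.551) = min(1, 0.809) = 0.809
P ⇒ R = min(1, 1 − 0.551 + 0.258) = min(1, 0.707) = 0.707
(R ⊕ P) ∨ (P ⇒ R) = max(0.809, 0.707) = 0.809
¬((R ⊕ P) ∨ (P ⇒ R)) = 1 − 0.809 = 0.191
P ⇒ ¬((R ⊕ P) ∨ (P ⇒ R)) = min(1, 1 − 0.551 + 0.191) = min(1, 0.640) = 0.640
P ∨ (P ⇒ ¬((R ⊕ P) ∨ (P ⇒ R))) = max(0.551, 0.640) = 0.640
Q ⊕ (P ∨ (P ⇒ ¬((R ⊕ P) ∨ (P ⇒ R)))) = min(1, 0.698 + 0.640) = min(1, 1.338) = 1.000
(R ⊕ R) ∧ (Q ⊕ (P ∨ (P ⇒ ¬((R ⊕ P) ∨ (P ⇒ R))))) = min(0.516, 1.000) = 0.516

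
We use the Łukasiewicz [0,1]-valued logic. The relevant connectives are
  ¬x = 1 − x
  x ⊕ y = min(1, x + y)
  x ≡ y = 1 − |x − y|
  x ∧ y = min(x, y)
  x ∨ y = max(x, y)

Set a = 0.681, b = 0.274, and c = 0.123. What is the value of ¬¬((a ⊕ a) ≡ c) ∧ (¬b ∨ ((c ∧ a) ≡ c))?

0.123

a ⊕ a = min(1, 0.681 + 0.681) = min(1, 1.362) = 1.000
(a ⊕ a) ≡ c = 1 − |1.000 − 0.123| = 1 − 0.877 = 0.123
¬((a ⊕ a) ≡ c) = 1 − 0.123 = 0.877
¬¬((a ⊕ a) ≡ c) = 1 − 0.877 = 0.123
¬b = 1 − 0.274 = 0.726
c ∧ a = min(0.123, 0.681) = 0.123
(c ∧ a) ≡ c = 1 − |0.123 − 0.123| = 1 − 0.000 = 1.000
¬b ∨ ((c ∧ a) ≡ c) = max(0.726, 1.000) = 1.000
¬¬((a ⊕ a) ≡ c) ∧ (¬b ∨ ((c ∧ a) ≡ c)) = min(0.123, 1.000) = 0.123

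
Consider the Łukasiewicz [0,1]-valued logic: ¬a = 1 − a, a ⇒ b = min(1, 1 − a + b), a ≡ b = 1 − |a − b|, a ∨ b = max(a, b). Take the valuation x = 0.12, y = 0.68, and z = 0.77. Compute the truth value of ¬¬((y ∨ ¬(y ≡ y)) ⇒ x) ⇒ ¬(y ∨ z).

y ≡ y = 1 − |0.68 − 0.68| = 1 − 0.00 = 1.00
¬(y ≡ y) = 1 − 1.00 = 0.00
y ∨ ¬(y ≡ y) = max(0.68, 0.00) = 0.68
(y ∨ ¬(y ≡ y)) ⇒ x = min(1, 1 − 0.68 + 0.12) = min(1, 0.44) = 0.44
¬((y ∨ ¬(y ≡ y)) ⇒ x) = 1 − 0.44 = 0.56
¬¬((y ∨ ¬(y ≡ y)) ⇒ x) = 1 − 0.56 = 0.44
y ∨ z = max(0.68, 0.77) = 0.77
¬(y ∨ z) = 1 − 0.77 = 0.23
¬¬((y ∨ ¬(y ≡ y)) ⇒ x) ⇒ ¬(y ∨ z) = min(1, 1 − 0.44 + 0.23) = min(1, 0.79) = 0.79

0.79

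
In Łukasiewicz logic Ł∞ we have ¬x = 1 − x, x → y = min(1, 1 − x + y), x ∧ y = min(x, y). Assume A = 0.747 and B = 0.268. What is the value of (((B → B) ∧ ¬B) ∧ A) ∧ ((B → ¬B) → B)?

B → B = min(1, 1 − 0.268 + 0.268) = min(1, 1.000) = 1.000
¬B = 1 − 0.268 = 0.732
(B → B) ∧ ¬B = min(1.000, 0.732) = 0.732
((B → B) ∧ ¬B) ∧ A = min(0.732, 0.747) = 0.732
B → ¬B = min(1, 1 − 0.268 + 0.732) = min(1, 1.464) = 1.000
(B → ¬B) → B = min(1, 1 − 1.000 + 0.268) = min(1, 0.268) = 0.268
(((B → B) ∧ ¬B) ∧ A) ∧ ((B → ¬B) → B) = min(0.732, 0.268) = 0.268

0.268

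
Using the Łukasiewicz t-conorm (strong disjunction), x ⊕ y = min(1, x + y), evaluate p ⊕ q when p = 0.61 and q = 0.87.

p ⊕ q = min(1, 0.61 + 0.87) = min(1, 1.48) = 1.00
For comparison, the Gödel t-conorm max(x, y) would give 0.87.

1.00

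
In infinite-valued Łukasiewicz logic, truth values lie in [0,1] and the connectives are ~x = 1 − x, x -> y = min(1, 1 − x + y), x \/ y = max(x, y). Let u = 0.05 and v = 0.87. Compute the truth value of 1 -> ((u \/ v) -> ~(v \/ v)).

0.26

u \/ v = max(0.05, 0.87) = 0.87
v \/ v = max(0.87, 0.87) = 0.87
~(v \/ v) = 1 − 0.87 = 0.13
(u \/ v) -> ~(v \/ v) = min(1, 1 − 0.87 + 0.13) = min(1, 0.26) = 0.26
1 -> ((u \/ v) -> ~(v \/ v)) = min(1, 1 − 1.00 + 0.26) = min(1, 0.26) = 0.26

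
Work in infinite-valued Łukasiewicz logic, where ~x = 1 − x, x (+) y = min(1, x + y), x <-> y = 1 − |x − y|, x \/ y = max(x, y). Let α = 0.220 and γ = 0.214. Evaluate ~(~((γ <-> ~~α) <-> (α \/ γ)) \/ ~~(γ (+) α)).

0.226

~α = 1 − 0.220 = 0.780
~~α = 1 − 0.780 = 0.220
γ <-> ~~α = 1 − |0.214 − 0.220| = 1 − 0.006 = 0.994
α \/ γ = max(0.220, 0.214) = 0.220
(γ <-> ~~α) <-> (α \/ γ) = 1 − |0.994 − 0.220| = 1 − 0.774 = 0.226
~((γ <-> ~~α) <-> (α \/ γ)) = 1 − 0.226 = 0.774
γ (+) α = min(1, 0.214 + 0.220) = min(1, 0.434) = 0.434
~(γ (+) α) = 1 − 0.434 = 0.566
~~(γ (+) α) = 1 − 0.566 = 0.434
~((γ <-> ~~α) <-> (α \/ γ)) \/ ~~(γ (+) α) = max(0.774, 0.434) = 0.774
~(~((γ <-> ~~α) <-> (α \/ γ)) \/ ~~(γ (+) α)) = 1 − 0.774 = 0.226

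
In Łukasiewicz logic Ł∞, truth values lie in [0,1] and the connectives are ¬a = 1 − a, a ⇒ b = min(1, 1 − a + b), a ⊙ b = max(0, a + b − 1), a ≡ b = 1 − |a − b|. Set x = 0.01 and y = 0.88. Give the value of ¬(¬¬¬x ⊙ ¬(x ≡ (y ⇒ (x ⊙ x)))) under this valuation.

¬x = 1 − 0.01 = 0.99
¬¬x = 1 − 0.99 = 0.01
¬¬¬x = 1 − 0.01 = 0.99
x ⊙ x = max(0, 0.01 + 0.01 − 1) = max(0, -0.98) = 0.00
y ⇒ (x ⊙ x) = min(1, 1 − 0.88 + 0.00) = min(1, 0.12) = 0.12
x ≡ (y ⇒ (x ⊙ x)) = 1 − |0.01 − 0.12| = 1 − 0.11 = 0.89
¬(x ≡ (y ⇒ (x ⊙ x))) = 1 − 0.89 = 0.11
¬¬¬x ⊙ ¬(x ≡ (y ⇒ (x ⊙ x))) = max(0, 0.99 + 0.11 − 1) = max(0, 0.10) = 0.10
¬(¬¬¬x ⊙ ¬(x ≡ (y ⇒ (x ⊙ x)))) = 1 − 0.10 = 0.90

0.90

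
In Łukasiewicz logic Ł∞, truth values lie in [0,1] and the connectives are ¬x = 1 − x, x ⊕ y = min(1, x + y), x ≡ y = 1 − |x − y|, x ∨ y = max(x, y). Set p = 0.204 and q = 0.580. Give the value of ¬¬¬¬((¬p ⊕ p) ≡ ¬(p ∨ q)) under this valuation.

0.420

¬p = 1 − 0.204 = 0.796
¬p ⊕ p = min(1, 0.796 + 0.204) = min(1, 1.000) = 1.000
p ∨ q = max(0.204, 0.580) = 0.580
¬(p ∨ q) = 1 − 0.580 = 0.420
(¬p ⊕ p) ≡ ¬(p ∨ q) = 1 − |1.000 − 0.420| = 1 − 0.580 = 0.420
¬((¬p ⊕ p) ≡ ¬(p ∨ q)) = 1 − 0.420 = 0.580
¬¬((¬p ⊕ p) ≡ ¬(p ∨ q)) = 1 − 0.580 = 0.420
¬¬¬((¬p ⊕ p) ≡ ¬(p ∨ q)) = 1 − 0.420 = 0.580
¬¬¬¬((¬p ⊕ p) ≡ ¬(p ∨ q)) = 1 − 0.580 = 0.420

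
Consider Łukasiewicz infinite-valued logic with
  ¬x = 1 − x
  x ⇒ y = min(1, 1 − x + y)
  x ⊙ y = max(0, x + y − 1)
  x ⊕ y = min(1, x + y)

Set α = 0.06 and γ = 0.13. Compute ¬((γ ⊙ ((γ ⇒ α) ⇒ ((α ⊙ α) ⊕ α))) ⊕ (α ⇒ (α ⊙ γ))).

0.06

γ ⇒ α = min(1, 1 − 0.13 + 0.06) = min(1, 0.93) = 0.93
α ⊙ α = max(0, 0.06 + 0.06 − 1) = max(0, -0.88) = 0.00
(α ⊙ α) ⊕ α = min(1, 0.00 + 0.06) = min(1, 0.06) = 0.06
(γ ⇒ α) ⇒ ((α ⊙ α) ⊕ α) = min(1, 1 − 0.93 + 0.06) = min(1, 0.13) = 0.13
γ ⊙ ((γ ⇒ α) ⇒ ((α ⊙ α) ⊕ α)) = max(0, 0.13 + 0.13 − 1) = max(0, -0.74) = 0.00
α ⊙ γ = max(0, 0.06 + 0.13 − 1) = max(0, -0.81) = 0.00
α ⇒ (α ⊙ γ) = min(1, 1 − 0.06 + 0.00) = min(1, 0.94) = 0.94
(γ ⊙ ((γ ⇒ α) ⇒ ((α ⊙ α) ⊕ α))) ⊕ (α ⇒ (α ⊙ γ)) = min(1, 0.00 + 0.94) = min(1, 0.94) = 0.94
¬((γ ⊙ ((γ ⇒ α) ⇒ ((α ⊙ α) ⊕ α))) ⊕ (α ⇒ (α ⊙ γ))) = 1 − 0.94 = 0.06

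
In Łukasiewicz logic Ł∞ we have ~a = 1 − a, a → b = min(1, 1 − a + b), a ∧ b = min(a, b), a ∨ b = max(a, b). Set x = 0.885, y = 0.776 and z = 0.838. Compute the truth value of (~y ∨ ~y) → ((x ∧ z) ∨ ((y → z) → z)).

1.000

~y = 1 − 0.776 = 0.224
~y ∨ ~y = max(0.224, 0.224) = 0.224
x ∧ z = min(0.885, 0.838) = 0.838
y → z = min(1, 1 − 0.776 + 0.838) = min(1, 1.062) = 1.000
(y → z) → z = min(1, 1 − 1.000 + 0.838) = min(1, 0.838) = 0.838
(x ∧ z) ∨ ((y → z) → z) = max(0.838, 0.838) = 0.838
(~y ∨ ~y) → ((x ∧ z) ∨ ((y → z) → z)) = min(1, 1 − 0.224 + 0.838) = min(1, 1.614) = 1.000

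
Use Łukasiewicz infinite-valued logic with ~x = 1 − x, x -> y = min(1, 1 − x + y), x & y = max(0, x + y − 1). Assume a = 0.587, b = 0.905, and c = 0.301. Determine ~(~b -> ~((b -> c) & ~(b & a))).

~b = 1 − 0.905 = 0.095
b -> c = min(1, 1 − 0.905 + 0.301) = min(1, 0.396) = 0.396
b & a = max(0, 0.905 + 0.587 − 1) = max(0, 0.492) = 0.492
~(b & a) = 1 − 0.492 = 0.508
(b -> c) & ~(b & a) = max(0, 0.396 + 0.508 − 1) = max(0, -0.096) = 0.000
~((b -> c) & ~(b & a)) = 1 − 0.000 = 1.000
~b -> ~((b -> c) & ~(b & a)) = min(1, 1 − 0.095 + 1.000) = min(1, 1.905) = 1.000
~(~b -> ~((b -> c) & ~(b & a))) = 1 − 1.000 = 0.000

0.000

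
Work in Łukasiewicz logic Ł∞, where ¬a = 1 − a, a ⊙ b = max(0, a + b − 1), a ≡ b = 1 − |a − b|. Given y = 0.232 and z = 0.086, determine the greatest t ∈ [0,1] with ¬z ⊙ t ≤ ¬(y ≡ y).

0.086

¬z = 1 − 0.086 = 0.914
So the left factor is ¬z = 0.914.
y ≡ y = 1 − |0.232 − 0.232| = 1 − 0.000 = 1.000
¬(y ≡ y) = 1 − 1.000 = 0.000
So the right-hand bound is ¬(y ≡ y) = 0.000.
The residuum of the Łukasiewicz t-norm gives the supremum: min(1, 1 − 0.914 + 0.000).
1 − 0.914 + 0.000 = 0.086, so t = min(1, 0.086) = 0.086.
Check: 0.914 ⊙ 0.086 = max(0, 0.000) = 0.000 ≤ 0.000.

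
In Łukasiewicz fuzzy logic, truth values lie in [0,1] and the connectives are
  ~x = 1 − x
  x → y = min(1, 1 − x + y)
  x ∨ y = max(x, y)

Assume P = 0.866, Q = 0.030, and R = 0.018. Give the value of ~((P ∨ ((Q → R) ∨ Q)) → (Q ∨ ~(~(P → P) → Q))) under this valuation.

Q → R = min(1, 1 − 0.030 + 0.018) = min(1, 0.988) = 0.988
(Q → R) ∨ Q = max(0.988, 0.030) = 0.988
P ∨ ((Q → R) ∨ Q) = max(0.866, 0.988) = 0.988
P → P = min(1, 1 − 0.866 + 0.866) = min(1, 1.000) = 1.000
~(P → P) = 1 − 1.000 = 0.000
~(P → P) → Q = min(1, 1 − 0.000 + 0.030) = min(1, 1.030) = 1.000
~(~(P → P) → Q) = 1 − 1.000 = 0.000
Q ∨ ~(~(P → P) → Q) = max(0.030, 0.000) = 0.030
(P ∨ ((Q → R) ∨ Q)) → (Q ∨ ~(~(P → P) → Q)) = min(1, 1 − 0.988 + 0.030) = min(1, 0.042) = 0.042
~((P ∨ ((Q → R) ∨ Q)) → (Q ∨ ~(~(P → P) → Q))) = 1 − 0.042 = 0.958

0.958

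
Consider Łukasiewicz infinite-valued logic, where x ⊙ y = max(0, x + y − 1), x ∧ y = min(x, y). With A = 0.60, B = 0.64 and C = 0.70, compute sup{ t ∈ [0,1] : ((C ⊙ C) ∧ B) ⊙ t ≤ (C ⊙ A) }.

0.90

C ⊙ C = max(0, 0.70 + 0.70 − 1) = max(0, 0.40) = 0.40
(C ⊙ C) ∧ B = min(0.40, 0.64) = 0.40
So the left factor is (C ⊙ C) ∧ B = 0.40.
C ⊙ A = max(0, 0.70 + 0.60 − 1) = max(0, 0.30) = 0.30
So the right-hand bound is C ⊙ A = 0.30.
The residuum of the Łukasiewicz t-norm gives the supremum: min(1, 1 − 0.40 + 0.30).
1 − 0.40 + 0.30 = 0.90, so t = min(1, 0.90) = 0.90.
Check: 0.40 ⊙ 0.90 = max(0, 0.30) = 0.30 ≤ 0.30.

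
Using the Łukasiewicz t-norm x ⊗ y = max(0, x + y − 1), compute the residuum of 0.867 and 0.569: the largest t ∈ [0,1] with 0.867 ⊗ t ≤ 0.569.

The residuum of the Łukasiewicz t-norm gives the supremum: min(1, 1 − 0.867 + 0.569).
1 − 0.867 + 0.569 = 0.702, so t = min(1, 0.702) = 0.702.
Check: 0.867 ⊗ 0.702 = max(0, 0.569) = 0.569 ≤ 0.569.

0.702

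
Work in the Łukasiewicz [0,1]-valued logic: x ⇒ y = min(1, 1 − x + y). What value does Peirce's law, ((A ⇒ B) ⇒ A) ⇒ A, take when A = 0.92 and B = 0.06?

A ⇒ B = min(1, 1 − 0.92 + 0.06) = min(1, 0.14) = 0.14
(A ⇒ B) ⇒ A = min(1, 1 − 0.14 + 0.92) = min(1, 1.78) = 1.00
((A ⇒ B) ⇒ A) ⇒ A = min(1, 1 − 1.00 + 0.92) = min(1, 0.92) = 0.92
(The value 0.92 < 1 shows this instance is not satisfied; not a Ł∞-tautology in general.)

0.92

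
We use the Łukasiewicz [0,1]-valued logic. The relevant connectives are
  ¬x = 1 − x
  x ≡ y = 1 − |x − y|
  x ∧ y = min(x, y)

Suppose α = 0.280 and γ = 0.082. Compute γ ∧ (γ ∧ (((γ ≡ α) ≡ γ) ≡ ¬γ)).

γ ≡ α = 1 − |0.082 − 0.280| = 1 − 0.198 = 0.802
(γ ≡ α) ≡ γ = 1 − |0.802 − 0.082| = 1 − 0.720 = 0.280
¬γ = 1 − 0.082 = 0.918
((γ ≡ α) ≡ γ) ≡ ¬γ = 1 − |0.280 − 0.918| = 1 − 0.638 = 0.362
γ ∧ (((γ ≡ α) ≡ γ) ≡ ¬γ) = min(0.082, 0.362) = 0.082
γ ∧ (γ ∧ (((γ ≡ α) ≡ γ) ≡ ¬γ)) = min(0.082, 0.082) = 0.082

0.082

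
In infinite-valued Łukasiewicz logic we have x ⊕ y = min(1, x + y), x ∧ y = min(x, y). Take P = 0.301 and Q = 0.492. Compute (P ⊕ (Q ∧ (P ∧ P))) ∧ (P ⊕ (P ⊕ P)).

P ∧ P = min(0.301, 0.301) = 0.301
Q ∧ (P ∧ P) = min(0.492, 0.301) = 0.301
P ⊕ (Q ∧ (P ∧ P)) = min(1, 0.301 + 0.301) = min(1, 0.602) = 0.602
P ⊕ P = min(1, 0.301 + 0.301) = min(1, 0.602) = 0.602
P ⊕ (P ⊕ P) = min(1, 0.301 + 0.602) = min(1, 0.903) = 0.903
(P ⊕ (Q ∧ (P ∧ P))) ∧ (P ⊕ (P ⊕ P)) = min(0.602, 0.903) = 0.602

0.602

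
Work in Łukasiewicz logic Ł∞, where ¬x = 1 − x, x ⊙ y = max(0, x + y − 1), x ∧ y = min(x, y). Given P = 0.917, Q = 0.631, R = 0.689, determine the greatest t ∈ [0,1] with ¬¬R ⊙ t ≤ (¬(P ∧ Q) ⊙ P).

0.597

¬R = 1 − 0.689 = 0.311
¬¬R = 1 − 0.311 = 0.689
So the left factor is ¬¬R = 0.689.
P ∧ Q = min(0.917, 0.631) = 0.631
¬(P ∧ Q) = 1 − 0.631 = 0.369
¬(P ∧ Q) ⊙ P = max(0, 0.369 + 0.917 − 1) = max(0, 0.286) = 0.286
So the right-hand bound is ¬(P ∧ Q) ⊙ P = 0.286.
The residuum of the Łukasiewicz t-norm gives the supremum: min(1, 1 − 0.689 + 0.286).
1 − 0.689 + 0.286 = 0.597, so t = min(1, 0.597) = 0.597.
Check: 0.689 ⊙ 0.597 = max(0, 0.286) = 0.286 ≤ 0.286.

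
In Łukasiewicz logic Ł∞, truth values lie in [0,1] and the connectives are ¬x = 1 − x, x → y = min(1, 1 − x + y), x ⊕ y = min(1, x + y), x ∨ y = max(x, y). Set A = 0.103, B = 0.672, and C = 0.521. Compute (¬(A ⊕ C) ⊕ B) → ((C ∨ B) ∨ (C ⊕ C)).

1.000

A ⊕ C = min(1, 0.103 + 0.521) = min(1, 0.624) = 0.624
¬(A ⊕ C) = 1 − 0.624 = 0.376
¬(A ⊕ C) ⊕ B = min(1, 0.376 + 0.672) = min(1, 1.048) = 1.000
C ∨ B = max(0.521, 0.672) = 0.672
C ⊕ C = min(1, 0.521 + 0.521) = min(1, 1.042) = 1.000
(C ∨ B) ∨ (C ⊕ C) = max(0.672, 1.000) = 1.000
(¬(A ⊕ C) ⊕ B) → ((C ∨ B) ∨ (C ⊕ C)) = min(1, 1 − 1.000 + 1.000) = min(1, 1.000) = 1.000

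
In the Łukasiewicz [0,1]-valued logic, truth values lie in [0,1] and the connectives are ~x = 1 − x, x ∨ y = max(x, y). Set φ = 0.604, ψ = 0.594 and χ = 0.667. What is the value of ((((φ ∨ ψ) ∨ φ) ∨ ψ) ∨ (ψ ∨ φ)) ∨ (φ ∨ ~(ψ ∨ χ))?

0.604

φ ∨ ψ = max(0.604, 0.594) = 0.604
(φ ∨ ψ) ∨ φ = max(0.604, 0.604) = 0.604
((φ ∨ ψ) ∨ φ) ∨ ψ = max(0.604, 0.594) = 0.604
ψ ∨ φ = max(0.594, 0.604) = 0.604
(((φ ∨ ψ) ∨ φ) ∨ ψ) ∨ (ψ ∨ φ) = max(0.604, 0.604) = 0.604
ψ ∨ χ = max(0.594, 0.667) = 0.667
~(ψ ∨ χ) = 1 − 0.667 = 0.333
φ ∨ ~(ψ ∨ χ) = max(0.604, 0.333) = 0.604
((((φ ∨ ψ) ∨ φ) ∨ ψ) ∨ (ψ ∨ φ)) ∨ (φ ∨ ~(ψ ∨ χ)) = max(0.604, 0.604) = 0.604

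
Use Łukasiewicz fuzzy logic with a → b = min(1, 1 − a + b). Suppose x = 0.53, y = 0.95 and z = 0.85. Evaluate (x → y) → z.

0.85

x → y = min(1, 1 − 0.53 + 0.95) = min(1, 1.42) = 1.00
(x → y) → z = min(1, 1 − 1.00 + 0.85) = min(1, 0.85) = 0.85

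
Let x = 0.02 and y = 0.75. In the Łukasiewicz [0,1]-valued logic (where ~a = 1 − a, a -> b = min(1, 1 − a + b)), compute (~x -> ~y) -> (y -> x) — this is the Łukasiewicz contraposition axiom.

~x = 1 − 0.02 = 0.98
~y = 1 − 0.75 = 0.25
~x -> ~y = min(1, 1 − 0.98 + 0.25) = min(1, 0.27) = 0.27
y -> x = min(1, 1 − 0.75 + 0.02) = min(1, 0.27) = 0.27
(~x -> ~y) -> (y -> x) = min(1, 1 − 0.27 + 0.27) = min(1, 1.00) = 1.00
(As expected: an axiom of Ł∞, always 1.)

1.00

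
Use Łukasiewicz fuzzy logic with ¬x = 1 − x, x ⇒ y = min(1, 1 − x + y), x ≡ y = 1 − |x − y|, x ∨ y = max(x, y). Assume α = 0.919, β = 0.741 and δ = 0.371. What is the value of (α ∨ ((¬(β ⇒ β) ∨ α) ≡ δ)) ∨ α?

0.919

β ⇒ β = min(1, 1 − 0.741 + 0.741) = min(1, 1.000) = 1.000
¬(β ⇒ β) = 1 − 1.000 = 0.000
¬(β ⇒ β) ∨ α = max(0.000, 0.919) = 0.919
(¬(β ⇒ β) ∨ α) ≡ δ = 1 − |0.919 − 0.371| = 1 − 0.548 = 0.452
α ∨ ((¬(β ⇒ β) ∨ α) ≡ δ) = max(0.919, 0.452) = 0.919
(α ∨ ((¬(β ⇒ β) ∨ α) ≡ δ)) ∨ α = max(0.919, 0.919) = 0.919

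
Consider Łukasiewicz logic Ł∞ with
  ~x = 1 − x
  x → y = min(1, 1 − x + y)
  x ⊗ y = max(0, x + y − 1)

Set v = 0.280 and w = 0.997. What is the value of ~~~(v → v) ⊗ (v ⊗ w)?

0.000

v → v = min(1, 1 − 0.280 + 0.280) = min(1, 1.000) = 1.000
~(v → v) = 1 − 1.000 = 0.000
~~(v → v) = 1 − 0.000 = 1.000
~~~(v → v) = 1 − 1.000 = 0.000
v ⊗ w = max(0, 0.280 + 0.997 − 1) = max(0, 0.277) = 0.277
~~~(v → v) ⊗ (v ⊗ w) = max(0, 0.000 + 0.277 − 1) = max(0, -0.723) = 0.000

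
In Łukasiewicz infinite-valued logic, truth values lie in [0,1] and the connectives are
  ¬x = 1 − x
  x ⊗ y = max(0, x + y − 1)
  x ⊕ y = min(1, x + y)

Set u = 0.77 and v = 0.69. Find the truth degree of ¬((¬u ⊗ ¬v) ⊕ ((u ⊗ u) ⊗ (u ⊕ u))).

¬u = 1 − 0.77 = 0.23
¬v = 1 − 0.69 = 0.31
¬u ⊗ ¬v = max(0, 0.23 + 0.31 − 1) = max(0, -0.46) = 0.00
u ⊗ u = max(0, 0.77 + 0.77 − 1) = max(0, 0.54) = 0.54
u ⊕ u = min(1, 0.77 + 0.77) = min(1, 1.54) = 1.00
(u ⊗ u) ⊗ (u ⊕ u) = max(0, 0.54 + 1.00 − 1) = max(0, 0.54) = 0.54
(¬u ⊗ ¬v) ⊕ ((u ⊗ u) ⊗ (u ⊕ u)) = min(1, 0.00 + 0.54) = min(1, 0.54) = 0.54
¬((¬u ⊗ ¬v) ⊕ ((u ⊗ u) ⊗ (u ⊕ u))) = 1 − 0.54 = 0.46

0.46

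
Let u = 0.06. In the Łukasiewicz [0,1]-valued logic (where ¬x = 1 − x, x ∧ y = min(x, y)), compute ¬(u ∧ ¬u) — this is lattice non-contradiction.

¬u = 1 − 0.06 = 0.94
u ∧ ¬u = min(0.06, 0.94) = 0.06
¬(u ∧ ¬u) = 1 − 0.06 = 0.94
(The value 0.94 < 1 shows this instance is not satisfied; not a Ł∞-tautology — its value is 1 − min(a, 1−a).)

0.94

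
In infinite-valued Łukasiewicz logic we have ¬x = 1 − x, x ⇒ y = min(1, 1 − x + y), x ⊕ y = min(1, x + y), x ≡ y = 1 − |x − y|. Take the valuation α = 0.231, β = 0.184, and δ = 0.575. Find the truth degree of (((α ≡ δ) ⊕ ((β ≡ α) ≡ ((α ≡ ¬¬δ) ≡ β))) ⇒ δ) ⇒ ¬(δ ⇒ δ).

0.425

α ≡ δ = 1 − |0.231 − 0.575| = 1 − 0.344 = 0.656
β ≡ α = 1 − |0.184 − 0.231| = 1 − 0.047 = 0.953
¬δ = 1 − 0.575 = 0.425
¬¬δ = 1 − 0.425 = 0.575
α ≡ ¬¬δ = 1 − |0.231 − 0.575| = 1 − 0.344 = 0.656
(α ≡ ¬¬δ) ≡ β = 1 − |0.656 − 0.184| = 1 − 0.472 = 0.528
(β ≡ α) ≡ ((α ≡ ¬¬δ) ≡ β) = 1 − |0.953 − 0.528| = 1 − 0.425 = 0.575
(α ≡ δ) ⊕ ((β ≡ α) ≡ ((α ≡ ¬¬δ) ≡ β)) = min(1, 0.656 + 0.575) = min(1, 1.231) = 1.000
((α ≡ δ) ⊕ ((β ≡ α) ≡ ((α ≡ ¬¬δ) ≡ β))) ⇒ δ = min(1, 1 − 1.000 + 0.575) = min(1, 0.575) = 0.575
δ ⇒ δ = min(1, 1 − 0.575 + 0.575) = min(1, 1.000) = 1.000
¬(δ ⇒ δ) = 1 − 1.000 = 0.000
(((α ≡ δ) ⊕ ((β ≡ α) ≡ ((α ≡ ¬¬δ) ≡ β))) ⇒ δ) ⇒ ¬(δ ⇒ δ) = min(1, 1 − 0.575 + 0.000) = min(1, 0.425) = 0.425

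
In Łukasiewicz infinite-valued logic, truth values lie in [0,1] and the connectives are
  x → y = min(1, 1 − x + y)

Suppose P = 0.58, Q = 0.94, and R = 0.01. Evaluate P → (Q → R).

Q → R = min(1, 1 − 0.94 + 0.01) = min(1, 0.07) = 0.07
P → (Q → R) = min(1, 1 − 0.58 + 0.07) = min(1, 0.49) = 0.49

0.49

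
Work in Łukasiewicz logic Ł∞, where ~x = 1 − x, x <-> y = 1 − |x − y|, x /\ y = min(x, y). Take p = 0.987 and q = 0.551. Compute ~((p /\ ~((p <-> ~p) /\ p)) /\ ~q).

~p = 1 − 0.987 = 0.013
p <-> ~p = 1 − |0.987 − 0.013| = 1 − 0.974 = 0.026
(p <-> ~p) /\ p = min(0.026, 0.987) = 0.026
~((p <-> ~p) /\ p) = 1 − 0.026 = 0.974
p /\ ~((p <-> ~p) /\ p) = min(0.987, 0.974) = 0.974
~q = 1 − 0.551 = 0.449
(p /\ ~((p <-> ~p) /\ p)) /\ ~q = min(0.974, 0.449) = 0.449
~((p /\ ~((p <-> ~p) /\ p)) /\ ~q) = 1 − 0.449 = 0.551

0.551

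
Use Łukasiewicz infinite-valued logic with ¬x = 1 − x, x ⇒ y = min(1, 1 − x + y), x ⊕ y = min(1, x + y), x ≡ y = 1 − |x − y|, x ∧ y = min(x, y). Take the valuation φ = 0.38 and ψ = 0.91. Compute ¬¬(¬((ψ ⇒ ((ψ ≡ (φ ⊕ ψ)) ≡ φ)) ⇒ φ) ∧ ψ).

0.18

φ ⊕ ψ = min(1, 0.38 + 0.91) = min(1, 1.29) = 1.00
ψ ≡ (φ ⊕ ψ) = 1 − |0.91 − 1.00| = 1 − 0.09 = 0.91
(ψ ≡ (φ ⊕ ψ)) ≡ φ = 1 − |0.91 − 0.38| = 1 − 0.53 = 0.47
ψ ⇒ ((ψ ≡ (φ ⊕ ψ)) ≡ φ) = min(1, 1 − 0.91 + 0.47) = min(1, 0.56) = 0.56
(ψ ⇒ ((ψ ≡ (φ ⊕ ψ)) ≡ φ)) ⇒ φ = min(1, 1 − 0.56 + 0.38) = min(1, 0.82) = 0.82
¬((ψ ⇒ ((ψ ≡ (φ ⊕ ψ)) ≡ φ)) ⇒ φ) = 1 − 0.82 = 0.18
¬((ψ ⇒ ((ψ ≡ (φ ⊕ ψ)) ≡ φ)) ⇒ φ) ∧ ψ = min(0.18, 0.91) = 0.18
¬(¬((ψ ⇒ ((ψ ≡ (φ ⊕ ψ)) ≡ φ)) ⇒ φ) ∧ ψ) = 1 − 0.18 = 0.82
¬¬(¬((ψ ⇒ ((ψ ≡ (φ ⊕ ψ)) ≡ φ)) ⇒ φ) ∧ ψ) = 1 − 0.82 = 0.18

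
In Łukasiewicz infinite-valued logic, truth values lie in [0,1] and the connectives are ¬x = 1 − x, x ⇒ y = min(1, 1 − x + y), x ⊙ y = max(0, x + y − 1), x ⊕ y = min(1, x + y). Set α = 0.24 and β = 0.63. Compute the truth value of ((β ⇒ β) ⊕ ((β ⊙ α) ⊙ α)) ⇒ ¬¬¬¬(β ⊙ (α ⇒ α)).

0.63

β ⇒ β = min(1, 1 − 0.63 + 0.63) = min(1, 1.00) = 1.00
β ⊙ α = max(0, 0.63 + 0.24 − 1) = max(0, -0.13) = 0.00
(β ⊙ α) ⊙ α = max(0, 0.00 + 0.24 − 1) = max(0, -0.76) = 0.00
(β ⇒ β) ⊕ ((β ⊙ α) ⊙ α) = min(1, 1.00 + 0.00) = min(1, 1.00) = 1.00
α ⇒ α = min(1, 1 − 0.24 + 0.24) = min(1, 1.00) = 1.00
β ⊙ (α ⇒ α) = max(0, 0.63 + 1.00 − 1) = max(0, 0.63) = 0.63
¬(β ⊙ (α ⇒ α)) = 1 − 0.63 = 0.37
¬¬(β ⊙ (α ⇒ α)) = 1 − 0.37 = 0.63
¬¬¬(β ⊙ (α ⇒ α)) = 1 − 0.63 = 0.37
¬¬¬¬(β ⊙ (α ⇒ α)) = 1 − 0.37 = 0.63
((β ⇒ β) ⊕ ((β ⊙ α) ⊙ α)) ⇒ ¬¬¬¬(β ⊙ (α ⇒ α)) = min(1, 1 − 1.00 + 0.63) = min(1, 0.63) = 0.63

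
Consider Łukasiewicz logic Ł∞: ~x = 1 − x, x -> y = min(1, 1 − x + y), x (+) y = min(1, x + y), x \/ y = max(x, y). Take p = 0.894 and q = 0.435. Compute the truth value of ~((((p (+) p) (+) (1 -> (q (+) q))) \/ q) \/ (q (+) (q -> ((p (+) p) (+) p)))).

p (+) p = min(1, 0.894 + 0.894) = min(1, 1.788) = 1.000
q (+) q = min(1, 0.435 + 0.435) = min(1, 0.870) = 0.870
1 -> (q (+) q) = min(1, 1 − 1.000 + 0.870) = min(1, 0.870) = 0.870
(p (+) p) (+) (1 -> (q (+) q)) = min(1, 1.000 + 0.870) = min(1, 1.870) = 1.000
((p (+) p) (+) (1 -> (q (+) q))) \/ q = max(1.000, 0.435) = 1.000
(p (+) p) (+) p = min(1, 1.000 + 0.894) = min(1, 1.894) = 1.000
q -> ((p (+) p) (+) p) = min(1, 1 − 0.435 + 1.000) = min(1, 1.565) = 1.000
q (+) (q -> ((p (+) p) (+) p)) = min(1, 0.435 + 1.000) = min(1, 1.435) = 1.000
(((p (+) p) (+) (1 -> (q (+) q))) \/ q) \/ (q (+) (q -> ((p (+) p) (+) p))) = max(1.000, 1.000) = 1.000
~((((p (+) p) (+) (1 -> (q (+) q))) \/ q) \/ (q (+) (q -> ((p (+) p) (+) p)))) = 1 − 1.000 = 0.000

0.000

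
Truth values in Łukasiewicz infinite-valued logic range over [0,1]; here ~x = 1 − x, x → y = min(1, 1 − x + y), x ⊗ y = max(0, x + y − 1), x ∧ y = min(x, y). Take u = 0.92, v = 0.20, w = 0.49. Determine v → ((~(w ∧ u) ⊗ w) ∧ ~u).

w ∧ u = min(0.49, 0.92) = 0.49
~(w ∧ u) = 1 − 0.49 = 0.51
~(w ∧ u) ⊗ w = max(0, 0.51 + 0.49 − 1) = max(0, 0.00) = 0.00
~u = 1 − 0.92 = 0.08
(~(w ∧ u) ⊗ w) ∧ ~u = min(0.00, 0.08) = 0.00
v → ((~(w ∧ u) ⊗ w) ∧ ~u) = min(1, 1 − 0.20 + 0.00) = min(1, 0.80) = 0.80

0.80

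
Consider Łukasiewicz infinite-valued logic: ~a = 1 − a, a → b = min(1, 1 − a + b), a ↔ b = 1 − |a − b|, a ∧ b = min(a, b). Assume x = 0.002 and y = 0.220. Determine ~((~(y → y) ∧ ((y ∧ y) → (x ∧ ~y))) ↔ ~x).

y → y = min(1, 1 − 0.220 + 0.220) = min(1, 1.000) = 1.000
~(y → y) = 1 − 1.000 = 0.000
y ∧ y = min(0.220, 0.220) = 0.220
~y = 1 − 0.220 = 0.780
x ∧ ~y = min(0.002, 0.780) = 0.002
(y ∧ y) → (x ∧ ~y) = min(1, 1 − 0.220 + 0.002) = min(1, 0.782) = 0.782
~(y → y) ∧ ((y ∧ y) → (x ∧ ~y)) = min(0.000, 0.782) = 0.000
~x = 1 − 0.002 = 0.998
(~(y → y) ∧ ((y ∧ y) → (x ∧ ~y))) ↔ ~x = 1 − |0.000 − 0.998| = 1 − 0.998 = 0.002
~((~(y → y) ∧ ((y ∧ y) → (x ∧ ~y))) ↔ ~x) = 1 − 0.002 = 0.998

0.998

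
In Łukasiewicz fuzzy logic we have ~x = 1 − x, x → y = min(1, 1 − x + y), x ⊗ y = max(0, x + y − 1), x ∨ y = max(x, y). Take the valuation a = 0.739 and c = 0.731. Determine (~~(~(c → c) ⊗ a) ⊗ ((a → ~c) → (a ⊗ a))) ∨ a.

c → c = min(1, 1 − 0.731 + 0.731) = min(1, 1.000) = 1.000
~(c → c) = 1 − 1.000 = 0.000
~(c → c) ⊗ a = max(0, 0.000 + 0.739 − 1) = max(0, -0.261) = 0.000
~(~(c → c) ⊗ a) = 1 − 0.000 = 1.000
~~(~(c → c) ⊗ a) = 1 − 1.000 = 0.000
~c = 1 − 0.731 = 0.269
a → ~c = min(1, 1 − 0.739 + 0.269) = min(1, 0.530) = 0.530
a ⊗ a = max(0, 0.739 + 0.739 − 1) = max(0, 0.478) = 0.478
(a → ~c) → (a ⊗ a) = min(1, 1 − 0.530 + 0.478) = min(1, 0.948) = 0.948
~~(~(c → c) ⊗ a) ⊗ ((a → ~c) → (a ⊗ a)) = max(0, 0.000 + 0.948 − 1) = max(0, -0.052) = 0.000
(~~(~(c → c) ⊗ a) ⊗ ((a → ~c) → (a ⊗ a))) ∨ a = max(0.000, 0.739) = 0.739

0.739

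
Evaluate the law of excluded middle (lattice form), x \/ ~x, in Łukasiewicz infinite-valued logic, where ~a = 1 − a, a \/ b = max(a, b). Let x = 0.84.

~x = 1 − 0.84 = 0.16
x \/ ~x = max(0.84, 0.16) = 0.84
(The value 0.84 < 1 shows this instance is not satisfied; not a Ł∞-tautology — its value is max(a, 1−a).)

0.84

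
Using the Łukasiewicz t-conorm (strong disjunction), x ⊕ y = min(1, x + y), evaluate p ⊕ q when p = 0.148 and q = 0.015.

p ⊕ q = min(1, 0.148 + 0.015) = min(1, 0.163) = 0.163
For comparison, the Gödel t-conorm max(x, y) would give 0.148.

0.163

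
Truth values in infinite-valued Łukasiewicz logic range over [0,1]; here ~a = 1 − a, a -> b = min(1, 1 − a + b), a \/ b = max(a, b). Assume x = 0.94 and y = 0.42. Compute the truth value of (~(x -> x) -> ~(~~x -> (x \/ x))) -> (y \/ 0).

x -> x = min(1, 1 − 0.94 + 0.94) = min(1, 1.00) = 1.00
~(x -> x) = 1 − 1.00 = 0.00
~x = 1 − 0.94 = 0.06
~~x = 1 − 0.06 = 0.94
x \/ x = max(0.94, 0.94) = 0.94
~~x -> (x \/ x) = min(1, 1 − 0.94 + 0.94) = min(1, 1.00) = 1.00
~(~~x -> (x \/ x)) = 1 − 1.00 = 0.00
~(x -> x) -> ~(~~x -> (x \/ x)) = min(1, 1 − 0.00 + 0.00) = min(1, 1.00) = 1.00
y \/ 0 = max(0.42, 0.00) = 0.42
(~(x -> x) -> ~(~~x -> (x \/ x))) -> (y \/ 0) = min(1, 1 − 1.00 + 0.42) = min(1, 0.42) = 0.42

0.42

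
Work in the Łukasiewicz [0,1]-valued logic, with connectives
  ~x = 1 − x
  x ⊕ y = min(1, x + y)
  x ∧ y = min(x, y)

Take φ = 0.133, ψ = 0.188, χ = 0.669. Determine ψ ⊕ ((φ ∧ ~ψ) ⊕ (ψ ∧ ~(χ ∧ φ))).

~ψ = 1 − 0.188 = 0.812
φ ∧ ~ψ = min(0.133, 0.812) = 0.133
χ ∧ φ = min(0.669, 0.133) = 0.133
~(χ ∧ φ) = 1 − 0.133 = 0.867
ψ ∧ ~(χ ∧ φ) = min(0.188, 0.867) = 0.188
(φ ∧ ~ψ) ⊕ (ψ ∧ ~(χ ∧ φ)) = min(1, 0.133 + 0.188) = min(1, 0.321) = 0.321
ψ ⊕ ((φ ∧ ~ψ) ⊕ (ψ ∧ ~(χ ∧ φ))) = min(1, 0.188 + 0.321) = min(1, 0.509) = 0.509

0.509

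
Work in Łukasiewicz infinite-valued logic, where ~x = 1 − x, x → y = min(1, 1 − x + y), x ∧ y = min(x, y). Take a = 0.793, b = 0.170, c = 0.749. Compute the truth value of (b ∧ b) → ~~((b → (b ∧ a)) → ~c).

1.000

b ∧ b = min(0.170, 0.170) = 0.170
b ∧ a = min(0.170, 0.793) = 0.170
b → (b ∧ a) = min(1, 1 − 0.170 + 0.170) = min(1, 1.000) = 1.000
~c = 1 − 0.749 = 0.251
(b → (b ∧ a)) → ~c = min(1, 1 − 1.000 + 0.251) = min(1, 0.251) = 0.251
~((b → (b ∧ a)) → ~c) = 1 − 0.251 = 0.749
~~((b → (b ∧ a)) → ~c) = 1 − 0.749 = 0.251
(b ∧ b) → ~~((b → (b ∧ a)) → ~c) = min(1, 1 − 0.170 + 0.251) = min(1, 1.081) = 1.000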